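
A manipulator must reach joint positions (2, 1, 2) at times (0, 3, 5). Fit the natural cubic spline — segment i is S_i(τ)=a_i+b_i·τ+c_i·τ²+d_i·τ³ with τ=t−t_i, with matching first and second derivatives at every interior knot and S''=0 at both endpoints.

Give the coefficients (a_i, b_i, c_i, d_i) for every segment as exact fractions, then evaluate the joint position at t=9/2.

  seg 0: a=2 b=-7/12 c=0 d=1/36
  seg 1: a=1 b=1/6 c=1/4 d=-1/24
S(9/2) = 107/64

Δ: Δ0=-1/3, Δ1=1/2
row 1: diag=10, rhs=5; c'=1/5, d'=1/2
back: M1=1/2
M: M0=0, M1=1/2, M2=0
seg 0: a=2, c=M0/2=0, d=(M1−M0)/(6·3)=1/36, b=Δ0−h0·(2M0+M1)/6=-7/12
seg 1: a=1, c=M1/2=1/4, d=(M2−M1)/(6·2)=-1/24, b=Δ1−h1·(2M1+M2)/6=1/6
t_q=9/2 → seg 1, τ=3/2; S=1+1/6·τ+1/4·τ²+-1/24·τ³=107/64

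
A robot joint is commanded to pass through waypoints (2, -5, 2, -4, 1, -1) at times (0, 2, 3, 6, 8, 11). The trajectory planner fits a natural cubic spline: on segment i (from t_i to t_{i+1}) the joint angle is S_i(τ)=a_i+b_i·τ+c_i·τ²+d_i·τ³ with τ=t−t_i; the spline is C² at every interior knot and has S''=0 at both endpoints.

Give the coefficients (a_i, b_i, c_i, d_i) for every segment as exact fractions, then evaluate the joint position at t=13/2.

  seg 0: a=2 b=-7544/993 c=0 d=8137/7944
  seg 1: a=-5 b=9323/1986 c=8137/1324 d=-15253/3972
  seg 2: a=2 b=21709/3972 c=-1779/331 d=34391/35748
  seg 3: a=-4 b=-1603/1986 c=13043/3972 d=-6475/7944
  seg 4: a=1 b=843/331 c=-3191/1986 d=3191/17874
S(13/2) = -78053/21184

Δ: Δ0=-7/2, Δ1=7, Δ2=-2, Δ3=5/2, Δ4=-2/3
row 1: diag=6, rhs=63; c'=1/6, d'=21/2
row 2: denom=8−1·1/6=47/6; d'=(-54−1·21/2)/(47/6)=-387/47
row 3: denom=10−3·18/47=416/47; d'=(27−3·-387/47)/(416/47)=1215/208
row 4: denom=10−2·47/208=993/104; d'=(-19−2·1215/208)/(993/104)=-3191/993
back: M4=-3191/993
back: M3=1215/208−47/208·-3191/993=13043/1986
back: M2=-387/47−18/47·13043/1986=-3558/331
back: M1=21/2−1/6·-3558/331=8137/662
M: M0=0, M1=8137/662, M2=-3558/331, M3=13043/1986, M4=-3191/993, M5=0
seg 0: a=2, c=M0/2=0, d=(M1−M0)/(6·2)=8137/7944, b=Δ0−h0·(2M0+M1)/6=-7544/993
seg 1: a=-5, c=M1/2=8137/1324, d=(M2−M1)/(6·1)=-15253/3972, b=Δ1−h1·(2M1+M2)/6=9323/1986
seg 2: a=2, c=M2/2=-1779/331, d=(M3−M2)/(6·3)=34391/35748, b=Δ2−h2·(2M2+M3)/6=21709/3972
seg 3: a=-4, c=M3/2=13043/3972, d=(M4−M3)/(6·2)=-6475/7944, b=Δ3−h3·(2M3+M4)/6=-1603/1986
seg 4: a=1, c=M4/2=-3191/1986, d=(M5−M4)/(6·3)=3191/17874, b=Δ4−h4·(2M4+M5)/6=843/331
t_q=13/2 → seg 3, τ=1/2; S=-4+-1603/1986·τ+13043/3972·τ²+-6475/7944·τ³=-78053/21184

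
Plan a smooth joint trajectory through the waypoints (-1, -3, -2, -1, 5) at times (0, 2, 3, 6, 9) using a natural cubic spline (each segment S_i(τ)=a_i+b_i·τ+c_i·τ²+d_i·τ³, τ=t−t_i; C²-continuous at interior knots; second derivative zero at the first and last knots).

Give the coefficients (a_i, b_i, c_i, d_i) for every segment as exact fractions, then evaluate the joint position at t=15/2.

  seg 0: a=-1 b=-26/15 c=0 d=11/60
  seg 1: a=-3 b=7/15 c=11/10 d=-17/30
  seg 2: a=-2 b=29/30 c=-3/5 d=7/54
  seg 3: a=-1 b=13/15 c=17/30 d=-17/270
S(15/2) = 109/80

Δ: Δ0=-1, Δ1=1, Δ2=1/3, Δ3=2
row 1: diag=6, rhs=12; c'=1/6, d'=2
row 2: denom=8−1·1/6=47/6; d'=(-4−1·2)/(47/6)=-36/47
row 3: denom=12−3·18/47=510/47; d'=(10−3·-36/47)/(510/47)=17/15
back: M3=17/15
back: M2=-36/47−18/47·17/15=-6/5
back: M1=2−1/6·-6/5=11/5
M: M0=0, M1=11/5, M2=-6/5, M3=17/15, M4=0
seg 0: a=-1, c=M0/2=0, d=(M1−M0)/(6·2)=11/60, b=Δ0−h0·(2M0+M1)/6=-26/15
seg 1: a=-3, c=M1/2=11/10, d=(M2−M1)/(6·1)=-17/30, b=Δ1−h1·(2M1+M2)/6=7/15
seg 2: a=-2, c=M2/2=-3/5, d=(M3−M2)/(6·3)=7/54, b=Δ2−h2·(2M2+M3)/6=29/30
seg 3: a=-1, c=M3/2=17/30, d=(M4−M3)/(6·3)=-17/270, b=Δ3−h3·(2M3+M4)/6=13/15
t_q=15/2 → seg 3, τ=3/2; S=-1+13/15·τ+17/30·τ²+-17/270·τ³=109/80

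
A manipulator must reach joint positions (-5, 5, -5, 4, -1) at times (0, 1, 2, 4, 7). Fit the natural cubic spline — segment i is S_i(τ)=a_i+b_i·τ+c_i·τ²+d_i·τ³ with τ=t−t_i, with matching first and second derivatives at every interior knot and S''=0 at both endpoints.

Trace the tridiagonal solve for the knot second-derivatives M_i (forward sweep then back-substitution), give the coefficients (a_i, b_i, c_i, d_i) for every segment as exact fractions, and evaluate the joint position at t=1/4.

Δ: Δ0=10, Δ1=-10, Δ2=9/2, Δ3=-5/3
row 1: diag=4, rhs=-120; c'=1/4, d'=-30
row 2: denom=6−1·1/4=23/4; d'=(87−1·-30)/(23/4)=468/23
row 3: denom=10−2·8/23=214/23; d'=(-37−2·468/23)/(214/23)=-1787/214
back: M3=-1787/214
back: M2=468/23−8/23·-1787/214=2488/107
back: M1=-30−1/4·2488/107=-3832/107
M: M0=0, M1=-3832/107, M2=2488/107, M3=-1787/214, M4=0
seg 0: a=-5, c=M0/2=0, d=(M1−M0)/(6·1)=-1916/321, b=Δ0−h0·(2M0+M1)/6=5126/321
seg 1: a=5, c=M1/2=-1916/107, d=(M2−M1)/(6·1)=3160/321, b=Δ1−h1·(2M1+M2)/6=-622/321
seg 2: a=-5, c=M2/2=1244/107, d=(M3−M2)/(6·2)=-6763/2568, b=Δ2−h2·(2M2+M3)/6=-2638/321
seg 3: a=4, c=M3/2=-1787/428, d=(M4−M3)/(6·3)=1787/3852, b=Δ3−h3·(2M3+M4)/6=4291/642
t_q=1/4 → seg 0, τ=1/4; S=-5+5126/321·τ+0·τ²+-1916/321·τ³=-1885/1712

  seg 0: a=-5 b=5126/321 c=0 d=-1916/321
  seg 1: a=5 b=-622/321 c=-1916/107 d=3160/321
  seg 2: a=-5 b=-2638/321 c=1244/107 d=-6763/2568
  seg 3: a=4 b=4291/642 c=-1787/428 d=1787/3852
S(1/4) = -1885/1712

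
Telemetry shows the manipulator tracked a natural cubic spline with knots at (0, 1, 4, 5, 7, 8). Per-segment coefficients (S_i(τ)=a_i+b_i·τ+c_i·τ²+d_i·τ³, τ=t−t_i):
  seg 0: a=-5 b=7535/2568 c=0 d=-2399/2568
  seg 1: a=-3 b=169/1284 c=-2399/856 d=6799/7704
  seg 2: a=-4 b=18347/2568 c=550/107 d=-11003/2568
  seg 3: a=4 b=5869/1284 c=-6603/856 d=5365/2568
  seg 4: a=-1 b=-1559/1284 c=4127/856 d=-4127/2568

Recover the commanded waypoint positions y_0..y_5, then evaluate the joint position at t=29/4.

y_0=-5 y_1=-3 y_2=-4 y_3=4 y_4=-1 y_5=1
S(29/4) = -56281/54784

y_0 = S_0(0) = a_0 = -5
y_1 = S_1(0) = a_1 = -3
y_2 = S_2(0) = a_2 = -4
y_3 = S_3(0) = a_3 = 4
y_4 = S_4(0) = a_4 = -1
y_5 = S_4(1) = 1
t_q=29/4 is in segment 4 (τ=1/4); S_4(τ)=-56281/54784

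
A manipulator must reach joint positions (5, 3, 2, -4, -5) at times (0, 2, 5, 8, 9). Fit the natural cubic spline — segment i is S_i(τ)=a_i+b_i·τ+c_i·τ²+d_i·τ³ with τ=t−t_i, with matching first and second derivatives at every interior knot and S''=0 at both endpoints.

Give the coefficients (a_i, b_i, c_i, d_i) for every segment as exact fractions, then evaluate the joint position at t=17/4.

  seg 0: a=5 b=-506/399 c=0 d=107/1596
  seg 1: a=3 b=-185/399 c=107/266 d=-859/7182
  seg 2: a=2 b=-1021/798 c=-269/399 d=1039/7182
  seg 3: a=-4 b=-566/399 c=167/266 d=-167/798
S(17/4) = 44787/17024

Δ: Δ0=-1, Δ1=-1/3, Δ2=-2, Δ3=-1
row 1: diag=10, rhs=4; c'=3/10, d'=2/5
row 2: denom=12−3·3/10=111/10; d'=(-10−3·2/5)/(111/10)=-112/111
row 3: denom=8−3·10/37=266/37; d'=(6−3·-112/111)/(266/37)=167/133
back: M3=167/133
back: M2=-112/111−10/37·167/133=-538/399
back: M1=2/5−3/10·-538/399=107/133
M: M0=0, M1=107/133, M2=-538/399, M3=167/133, M4=0
seg 0: a=5, c=M0/2=0, d=(M1−M0)/(6·2)=107/1596, b=Δ0−h0·(2M0+M1)/6=-506/399
seg 1: a=3, c=M1/2=107/266, d=(M2−M1)/(6·3)=-859/7182, b=Δ1−h1·(2M1+M2)/6=-185/399
seg 2: a=2, c=M2/2=-269/399, d=(M3−M2)/(6·3)=1039/7182, b=Δ2−h2·(2M2+M3)/6=-1021/798
seg 3: a=-4, c=M3/2=167/266, d=(M4−M3)/(6·1)=-167/798, b=Δ3−h3·(2M3+M4)/6=-566/399
t_q=17/4 → seg 1, τ=9/4; S=3+-185/399·τ+107/266·τ²+-859/7182·τ³=44787/17024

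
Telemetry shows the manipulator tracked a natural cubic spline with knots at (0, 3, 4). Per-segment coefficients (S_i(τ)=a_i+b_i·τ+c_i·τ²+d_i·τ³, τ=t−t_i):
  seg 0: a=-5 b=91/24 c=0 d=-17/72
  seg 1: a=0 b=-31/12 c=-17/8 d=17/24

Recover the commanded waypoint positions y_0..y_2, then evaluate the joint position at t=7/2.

y_0 = S_0(0) = a_0 = -5
y_1 = S_1(0) = a_1 = 0
y_2 = S_1(1) = -4
t_q=7/2 is in segment 1 (τ=1/2); S_1(τ)=-111/64

y_0=-5 y_1=0 y_2=-4
S(7/2) = -111/64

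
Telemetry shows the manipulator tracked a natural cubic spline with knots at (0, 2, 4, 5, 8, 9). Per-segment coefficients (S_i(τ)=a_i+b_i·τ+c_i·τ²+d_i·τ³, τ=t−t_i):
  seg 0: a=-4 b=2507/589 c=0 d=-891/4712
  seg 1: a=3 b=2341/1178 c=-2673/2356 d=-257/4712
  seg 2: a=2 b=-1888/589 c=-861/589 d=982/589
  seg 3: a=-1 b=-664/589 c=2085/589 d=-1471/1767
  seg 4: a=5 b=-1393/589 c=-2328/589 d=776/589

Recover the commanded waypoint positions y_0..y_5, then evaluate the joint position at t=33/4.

y_0=-4 y_1=3 y_2=2 y_3=-1 y_4=5 y_5=0
S(33/4) = 19707/4712

y_0 = S_0(0) = a_0 = -4
y_1 = S_1(0) = a_1 = 3
y_2 = S_2(0) = a_2 = 2
y_3 = S_3(0) = a_3 = -1
y_4 = S_4(0) = a_4 = 5
y_5 = S_4(1) = 0
t_q=33/4 is in segment 4 (τ=1/4); S_4(τ)=19707/4712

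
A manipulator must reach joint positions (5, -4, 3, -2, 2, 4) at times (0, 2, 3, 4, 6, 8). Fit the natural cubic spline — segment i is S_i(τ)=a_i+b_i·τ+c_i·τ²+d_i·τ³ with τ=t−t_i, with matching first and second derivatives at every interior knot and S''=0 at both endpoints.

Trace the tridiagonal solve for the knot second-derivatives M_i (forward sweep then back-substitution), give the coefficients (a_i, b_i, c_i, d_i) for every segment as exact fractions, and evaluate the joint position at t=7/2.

  seg 0: a=5 b=-4687/482 c=0 d=1259/964
  seg 1: a=-4 b=2867/482 c=3777/482 d=-1635/241
  seg 2: a=3 b=611/482 c=-6033/482 d=1506/241
  seg 3: a=-2 b=-2419/482 c=3003/482 d=-2623/1928
  seg 4: a=2 b=862/241 c=-1863/964 d=621/1928
S(7/2) = 2479/1928

Δ: Δ0=-9/2, Δ1=7, Δ2=-5, Δ3=2, Δ4=1
row 1: diag=6, rhs=69; c'=1/6, d'=23/2
row 2: denom=4−1·1/6=23/6; d'=(-72−1·23/2)/(23/6)=-501/23
row 3: denom=6−1·6/23=132/23; d'=(42−1·-501/23)/(132/23)=489/44
row 4: denom=8−2·23/66=241/33; d'=(-6−2·489/44)/(241/33)=-1863/482
back: M4=-1863/482
back: M3=489/44−23/66·-1863/482=3003/241
back: M2=-501/23−6/23·3003/241=-6033/241
back: M1=23/2−1/6·-6033/241=3777/241
M: M0=0, M1=3777/241, M2=-6033/241, M3=3003/241, M4=-1863/482, M5=0
seg 0: a=5, c=M0/2=0, d=(M1−M0)/(6·2)=1259/964, b=Δ0−h0·(2M0+M1)/6=-4687/482
seg 1: a=-4, c=M1/2=3777/482, d=(M2−M1)/(6·1)=-1635/241, b=Δ1−h1·(2M1+M2)/6=2867/482
seg 2: a=3, c=M2/2=-6033/482, d=(M3−M2)/(6·1)=1506/241, b=Δ2−h2·(2M2+M3)/6=611/482
seg 3: a=-2, c=M3/2=3003/482, d=(M4−M3)/(6·2)=-2623/1928, b=Δ3−h3·(2M3+M4)/6=-2419/482
seg 4: a=2, c=M4/2=-1863/964, d=(M5−M4)/(6·2)=621/1928, b=Δ4−h4·(2M4+M5)/6=862/241
t_q=7/2 → seg 2, τ=1/2; S=3+611/482·τ+-6033/482·τ²+1506/241·τ³=2479/1928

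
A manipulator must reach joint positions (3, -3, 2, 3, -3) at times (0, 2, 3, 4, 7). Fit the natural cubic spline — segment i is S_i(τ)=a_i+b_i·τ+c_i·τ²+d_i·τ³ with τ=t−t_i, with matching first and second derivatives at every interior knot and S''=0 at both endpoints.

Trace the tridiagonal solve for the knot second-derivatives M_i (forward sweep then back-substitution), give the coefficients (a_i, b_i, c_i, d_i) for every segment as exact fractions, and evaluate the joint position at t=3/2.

  seg 0: a=3 b=-544/89 c=0 d=277/356
  seg 1: a=-3 b=287/89 c=831/178 d=-515/178
  seg 2: a=2 b=691/178 c=-357/89 d=201/178
  seg 3: a=3 b=-67/89 c=-111/178 d=37/534
S(3/2) = -10089/2848

Δ: Δ0=-3, Δ1=5, Δ2=1, Δ3=-2
row 1: diag=6, rhs=48; c'=1/6, d'=8
row 2: denom=4−1·1/6=23/6; d'=(-24−1·8)/(23/6)=-192/23
row 3: denom=8−1·6/23=178/23; d'=(-18−1·-192/23)/(178/23)=-111/89
back: M3=-111/89
back: M2=-192/23−6/23·-111/89=-714/89
back: M1=8−1/6·-714/89=831/89
M: M0=0, M1=831/89, M2=-714/89, M3=-111/89, M4=0
seg 0: a=3, c=M0/2=0, d=(M1−M0)/(6·2)=277/356, b=Δ0−h0·(2M0+M1)/6=-544/89
seg 1: a=-3, c=M1/2=831/178, d=(M2−M1)/(6·1)=-515/178, b=Δ1−h1·(2M1+M2)/6=287/89
seg 2: a=2, c=M2/2=-357/89, d=(M3−M2)/(6·1)=201/178, b=Δ2−h2·(2M2+M3)/6=691/178
seg 3: a=3, c=M3/2=-111/178, d=(M4−M3)/(6·3)=37/534, b=Δ3−h3·(2M3+M4)/6=-67/89
t_q=3/2 → seg 0, τ=3/2; S=3+-544/89·τ+0·τ²+277/356·τ³=-10089/2848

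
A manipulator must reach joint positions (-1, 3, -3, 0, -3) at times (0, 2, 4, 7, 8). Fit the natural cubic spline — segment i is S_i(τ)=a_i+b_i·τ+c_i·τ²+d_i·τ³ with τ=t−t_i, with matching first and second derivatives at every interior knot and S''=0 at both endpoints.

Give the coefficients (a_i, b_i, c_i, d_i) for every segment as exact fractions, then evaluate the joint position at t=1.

  seg 0: a=-1 b=979/268 c=0 d=-443/1072
  seg 1: a=3 b=-175/134 c=-1329/536 d=875/1072
  seg 2: a=-3 b=-383/268 c=162/67 d=-431/804
  seg 3: a=0 b=-187/134 c=-645/268 d=215/268
S(1) = 2401/1072

Δ: Δ0=2, Δ1=-3, Δ2=1, Δ3=-3
row 1: diag=8, rhs=-30; c'=1/4, d'=-15/4
row 2: denom=10−2·1/4=19/2; d'=(24−2·-15/4)/(19/2)=63/19
row 3: denom=8−3·6/19=134/19; d'=(-24−3·63/19)/(134/19)=-645/134
back: M3=-645/134
back: M2=63/19−6/19·-645/134=324/67
back: M1=-15/4−1/4·324/67=-1329/268
M: M0=0, M1=-1329/268, M2=324/67, M3=-645/134, M4=0
seg 0: a=-1, c=M0/2=0, d=(M1−M0)/(6·2)=-443/1072, b=Δ0−h0·(2M0+M1)/6=979/268
seg 1: a=3, c=M1/2=-1329/536, d=(M2−M1)/(6·2)=875/1072, b=Δ1−h1·(2M1+M2)/6=-175/134
seg 2: a=-3, c=M2/2=162/67, d=(M3−M2)/(6·3)=-431/804, b=Δ2−h2·(2M2+M3)/6=-383/268
seg 3: a=0, c=M3/2=-645/268, d=(M4−M3)/(6·1)=215/268, b=Δ3−h3·(2M3+M4)/6=-187/134
t_q=1 → seg 0, τ=1; S=-1+979/268·τ+0·τ²+-443/1072·τ³=2401/1072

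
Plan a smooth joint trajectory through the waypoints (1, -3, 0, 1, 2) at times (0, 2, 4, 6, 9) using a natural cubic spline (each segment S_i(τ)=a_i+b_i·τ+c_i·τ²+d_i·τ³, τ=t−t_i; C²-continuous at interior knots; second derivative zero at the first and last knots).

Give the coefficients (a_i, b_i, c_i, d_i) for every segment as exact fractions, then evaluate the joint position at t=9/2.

Δ: Δ0=-2, Δ1=3/2, Δ2=1/2, Δ3=1/3
row 1: diag=8, rhs=21; c'=1/4, d'=21/8
row 2: denom=8−2·1/4=15/2; d'=(-6−2·21/8)/(15/2)=-3/2
row 3: denom=10−2·4/15=142/15; d'=(-1−2·-3/2)/(142/15)=15/71
back: M3=15/71
back: M2=-3/2−4/15·15/71=-221/142
back: M1=21/8−1/4·-221/142=214/71
M: M0=0, M1=214/71, M2=-221/142, M3=15/71, M4=0
seg 0: a=1, c=M0/2=0, d=(M1−M0)/(6·2)=107/426, b=Δ0−h0·(2M0+M1)/6=-640/213
seg 1: a=-3, c=M1/2=107/71, d=(M2−M1)/(6·2)=-649/1704, b=Δ1−h1·(2M1+M2)/6=2/213
seg 2: a=0, c=M2/2=-221/284, d=(M3−M2)/(6·2)=251/1704, b=Δ2−h2·(2M2+M3)/6=625/426
seg 3: a=1, c=M3/2=15/142, d=(M4−M3)/(6·3)=-5/426, b=Δ3−h3·(2M3+M4)/6=26/213
t_q=9/2 → seg 2, τ=1/2; S=0+625/426·τ+-221/284·τ²+251/1704·τ³=2533/4544

  seg 0: a=1 b=-640/213 c=0 d=107/426
  seg 1: a=-3 b=2/213 c=107/71 d=-649/1704
  seg 2: a=0 b=625/426 c=-221/284 d=251/1704
  seg 3: a=1 b=26/213 c=15/142 d=-5/426
S(9/2) = 2533/4544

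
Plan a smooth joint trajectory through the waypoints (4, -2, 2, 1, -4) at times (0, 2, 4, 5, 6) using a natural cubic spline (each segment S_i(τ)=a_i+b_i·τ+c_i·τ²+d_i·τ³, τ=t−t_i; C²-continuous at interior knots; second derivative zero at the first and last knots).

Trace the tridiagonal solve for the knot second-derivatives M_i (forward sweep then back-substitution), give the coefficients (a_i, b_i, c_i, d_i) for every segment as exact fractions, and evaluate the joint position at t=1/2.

Δ: Δ0=-3, Δ1=2, Δ2=-1, Δ3=-5
row 1: diag=8, rhs=30; c'=1/4, d'=15/4
row 2: denom=6−2·1/4=11/2; d'=(-18−2·15/4)/(11/2)=-51/11
row 3: denom=4−1·2/11=42/11; d'=(-24−1·-51/11)/(42/11)=-71/14
back: M3=-71/14
back: M2=-51/11−2/11·-71/14=-26/7
back: M1=15/4−1/4·-26/7=131/28
M: M0=0, M1=131/28, M2=-26/7, M3=-71/14, M4=0
seg 0: a=4, c=M0/2=0, d=(M1−M0)/(6·2)=131/336, b=Δ0−h0·(2M0+M1)/6=-383/84
seg 1: a=-2, c=M1/2=131/56, d=(M2−M1)/(6·2)=-235/336, b=Δ1−h1·(2M1+M2)/6=5/42
seg 2: a=2, c=M2/2=-13/7, d=(M3−M2)/(6·1)=-19/84, b=Δ2−h2·(2M2+M3)/6=13/12
seg 3: a=1, c=M3/2=-71/28, d=(M4−M3)/(6·1)=71/84, b=Δ3−h3·(2M3+M4)/6=-139/42
t_q=1/2 → seg 0, τ=1/2; S=4+-383/84·τ+0·τ²+131/336·τ³=1585/896

  seg 0: a=4 b=-383/84 c=0 d=131/336
  seg 1: a=-2 b=5/42 c=131/56 d=-235/336
  seg 2: a=2 b=13/12 c=-13/7 d=-19/84
  seg 3: a=1 b=-139/42 c=-71/28 d=71/84
S(1/2) = 1585/896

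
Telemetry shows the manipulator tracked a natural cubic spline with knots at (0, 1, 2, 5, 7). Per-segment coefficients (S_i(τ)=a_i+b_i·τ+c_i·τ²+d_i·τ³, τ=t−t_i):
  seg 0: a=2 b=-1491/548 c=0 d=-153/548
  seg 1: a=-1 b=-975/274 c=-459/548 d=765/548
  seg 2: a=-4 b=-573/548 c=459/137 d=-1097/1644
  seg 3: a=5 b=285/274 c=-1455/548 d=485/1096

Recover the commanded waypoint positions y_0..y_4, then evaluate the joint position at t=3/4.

y_0=2 y_1=-1 y_2=-4 y_3=5 y_4=0
S(3/4) = -5555/35072

y_0 = S_0(0) = a_0 = 2
y_1 = S_1(0) = a_1 = -1
y_2 = S_2(0) = a_2 = -4
y_3 = S_3(0) = a_3 = 5
y_4 = S_3(2) = 0
t_q=3/4 is in segment 0 (τ=3/4); S_0(τ)=-5555/35072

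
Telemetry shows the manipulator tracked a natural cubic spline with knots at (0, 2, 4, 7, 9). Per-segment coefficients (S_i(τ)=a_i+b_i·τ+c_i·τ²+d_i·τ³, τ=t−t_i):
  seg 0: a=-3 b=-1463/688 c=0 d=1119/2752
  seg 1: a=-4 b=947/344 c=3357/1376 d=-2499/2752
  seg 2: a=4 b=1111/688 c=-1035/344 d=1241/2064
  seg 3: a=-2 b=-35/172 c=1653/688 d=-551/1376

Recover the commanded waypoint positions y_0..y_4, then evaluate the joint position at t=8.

y_0 = S_0(0) = a_0 = -3
y_1 = S_1(0) = a_1 = -4
y_2 = S_2(0) = a_2 = 4
y_3 = S_3(0) = a_3 = -2
y_4 = S_3(2) = 4
t_q=8 is in segment 3 (τ=1); S_3(τ)=-277/1376

y_0=-3 y_1=-4 y_2=4 y_3=-2 y_4=4
S(8) = -277/1376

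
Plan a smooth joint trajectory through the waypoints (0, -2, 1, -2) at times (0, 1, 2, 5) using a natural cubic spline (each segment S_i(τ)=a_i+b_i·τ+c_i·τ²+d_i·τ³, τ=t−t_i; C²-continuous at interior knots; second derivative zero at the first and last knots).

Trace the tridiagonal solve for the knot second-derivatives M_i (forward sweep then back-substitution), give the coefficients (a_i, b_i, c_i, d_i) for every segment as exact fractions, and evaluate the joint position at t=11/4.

Δ: Δ0=-2, Δ1=3, Δ2=-1
row 1: diag=4, rhs=30; c'=1/4, d'=15/2
row 2: denom=8−1·1/4=31/4; d'=(-24−1·15/2)/(31/4)=-126/31
back: M2=-126/31
back: M1=15/2−1/4·-126/31=264/31
M: M0=0, M1=264/31, M2=-126/31, M3=0
seg 0: a=0, c=M0/2=0, d=(M1−M0)/(6·1)=44/31, b=Δ0−h0·(2M0+M1)/6=-106/31
seg 1: a=-2, c=M1/2=132/31, d=(M2−M1)/(6·1)=-65/31, b=Δ1−h1·(2M1+M2)/6=26/31
seg 2: a=1, c=M2/2=-63/31, d=(M3−M2)/(6·3)=7/31, b=Δ2−h2·(2M2+M3)/6=95/31
t_q=11/4 → seg 2, τ=3/4; S=1+95/31·τ+-63/31·τ²+7/31·τ³=4465/1984

  seg 0: a=0 b=-106/31 c=0 d=44/31
  seg 1: a=-2 b=26/31 c=132/31 d=-65/31
  seg 2: a=1 b=95/31 c=-63/31 d=7/31
S(11/4) = 4465/1984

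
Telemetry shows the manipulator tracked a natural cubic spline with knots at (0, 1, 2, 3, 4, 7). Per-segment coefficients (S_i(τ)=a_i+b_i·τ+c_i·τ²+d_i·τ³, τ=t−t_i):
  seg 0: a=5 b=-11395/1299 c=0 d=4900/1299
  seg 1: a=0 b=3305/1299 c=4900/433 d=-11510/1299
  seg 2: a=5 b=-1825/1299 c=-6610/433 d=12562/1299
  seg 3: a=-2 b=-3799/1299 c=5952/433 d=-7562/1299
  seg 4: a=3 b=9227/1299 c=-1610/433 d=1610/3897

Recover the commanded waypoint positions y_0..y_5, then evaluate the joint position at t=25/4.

y_0=5 y_1=0 y_2=5 y_3=-2 y_4=3 y_5=2
S(25/4) = 67401/13856

y_0 = S_0(0) = a_0 = 5
y_1 = S_1(0) = a_1 = 0
y_2 = S_2(0) = a_2 = 5
y_3 = S_3(0) = a_3 = -2
y_4 = S_4(0) = a_4 = 3
y_5 = S_4(3) = 2
t_q=25/4 is in segment 4 (τ=9/4); S_4(τ)=67401/13856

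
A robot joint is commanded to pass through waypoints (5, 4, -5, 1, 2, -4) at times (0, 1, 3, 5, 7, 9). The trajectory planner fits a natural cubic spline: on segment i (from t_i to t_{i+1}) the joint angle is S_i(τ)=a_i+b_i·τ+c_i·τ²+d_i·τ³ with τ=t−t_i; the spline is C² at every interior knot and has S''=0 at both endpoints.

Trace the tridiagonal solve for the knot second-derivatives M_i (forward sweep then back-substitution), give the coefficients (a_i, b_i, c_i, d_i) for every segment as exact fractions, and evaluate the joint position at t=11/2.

  seg 0: a=5 b=1/34 c=0 d=-35/34
  seg 1: a=4 b=-52/17 c=-105/34 d=161/136
  seg 2: a=-5 b=-41/34 c=273/68 d=-65/68
  seg 3: a=1 b=115/34 c=-117/68 d=19/136
  seg 4: a=2 b=-31/17 c=-15/17 d=5/34
S(11/2) = 2479/1088

Δ: Δ0=-1, Δ1=-9/2, Δ2=3, Δ3=1/2, Δ4=-3
row 1: diag=6, rhs=-21; c'=1/3, d'=-7/2
row 2: denom=8−2·1/3=22/3; d'=(45−2·-7/2)/(22/3)=78/11
row 3: denom=8−2·3/11=82/11; d'=(-15−2·78/11)/(82/11)=-321/82
row 4: denom=8−2·11/41=306/41; d'=(-21−2·-321/82)/(306/41)=-30/17
back: M4=-30/17
back: M3=-321/82−11/41·-30/17=-117/34
back: M2=78/11−3/11·-117/34=273/34
back: M1=-7/2−1/3·273/34=-105/17
M: M0=0, M1=-105/17, M2=273/34, M3=-117/34, M4=-30/17, M5=0
seg 0: a=5, c=M0/2=0, d=(M1−M0)/(6·1)=-35/34, b=Δ0−h0·(2M0+M1)/6=1/34
seg 1: a=4, c=M1/2=-105/34, d=(M2−M1)/(6·2)=161/136, b=Δ1−h1·(2M1+M2)/6=-52/17
seg 2: a=-5, c=M2/2=273/68, d=(M3−M2)/(6·2)=-65/68, b=Δ2−h2·(2M2+M3)/6=-41/34
seg 3: a=1, c=M3/2=-117/68, d=(M4−M3)/(6·2)=19/136, b=Δ3−h3·(2M3+M4)/6=115/34
seg 4: a=2, c=M4/2=-15/17, d=(M5−M4)/(6·2)=5/34, b=Δ4−h4·(2M4+M5)/6=-31/17
t_q=11/2 → seg 3, τ=1/2; S=1+115/34·τ+-117/68·τ²+19/136·τ³=2479/1088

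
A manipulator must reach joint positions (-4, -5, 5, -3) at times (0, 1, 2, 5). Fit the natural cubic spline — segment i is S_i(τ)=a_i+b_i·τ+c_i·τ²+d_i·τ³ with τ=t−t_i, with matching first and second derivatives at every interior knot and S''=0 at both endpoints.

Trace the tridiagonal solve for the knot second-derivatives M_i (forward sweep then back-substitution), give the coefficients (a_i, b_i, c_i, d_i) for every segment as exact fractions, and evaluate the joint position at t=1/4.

  seg 0: a=-4 b=-395/93 c=0 d=302/93
  seg 1: a=-5 b=511/93 c=302/31 d=-487/93
  seg 2: a=5 b=862/93 c=-185/31 d=185/279
S(1/4) = -4971/992

Δ: Δ0=-1, Δ1=10, Δ2=-8/3
row 1: diag=4, rhs=66; c'=1/4, d'=33/2
row 2: denom=8−1·1/4=31/4; d'=(-76−1·33/2)/(31/4)=-370/31
back: M2=-370/31
back: M1=33/2−1/4·-370/31=604/31
M: M0=0, M1=604/31, M2=-370/31, M3=0
seg 0: a=-4, c=M0/2=0, d=(M1−M0)/(6·1)=302/93, b=Δ0−h0·(2M0+M1)/6=-395/93
seg 1: a=-5, c=M1/2=302/31, d=(M2−M1)/(6·1)=-487/93, b=Δ1−h1·(2M1+M2)/6=511/93
seg 2: a=5, c=M2/2=-185/31, d=(M3−M2)/(6·3)=185/279, b=Δ2−h2·(2M2+M3)/6=862/93
t_q=1/4 → seg 0, τ=1/4; S=-4+-395/93·τ+0·τ²+302/93·τ³=-4971/992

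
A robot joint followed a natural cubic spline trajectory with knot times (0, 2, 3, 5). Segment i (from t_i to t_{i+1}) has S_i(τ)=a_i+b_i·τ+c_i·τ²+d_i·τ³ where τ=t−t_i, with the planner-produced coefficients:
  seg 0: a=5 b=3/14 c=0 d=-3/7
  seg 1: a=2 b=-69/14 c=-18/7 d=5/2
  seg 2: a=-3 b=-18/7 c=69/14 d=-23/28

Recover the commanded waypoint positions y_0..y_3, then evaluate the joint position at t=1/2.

y_0 = S_0(0) = a_0 = 5
y_1 = S_1(0) = a_1 = 2
y_2 = S_2(0) = a_2 = -3
y_3 = S_2(2) = 5
t_q=1/2 is in segment 0 (τ=1/2); S_0(τ)=283/56

y_0=5 y_1=2 y_2=-3 y_3=5
S(1/2) = 283/56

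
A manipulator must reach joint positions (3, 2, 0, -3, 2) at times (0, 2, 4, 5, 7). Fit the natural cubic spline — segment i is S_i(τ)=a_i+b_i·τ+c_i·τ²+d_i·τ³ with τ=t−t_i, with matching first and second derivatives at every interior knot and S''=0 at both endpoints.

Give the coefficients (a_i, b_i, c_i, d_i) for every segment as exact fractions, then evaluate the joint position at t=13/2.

  seg 0: a=3 b=-163/256 c=0 d=35/1024
  seg 1: a=2 b=-29/128 c=105/512 d=-303/1024
  seg 2: a=0 b=-757/256 c=-201/128 d=391/256
  seg 3: a=-3 b=-97/64 c=771/256 d=-257/512
S(13/2) = -783/4096

Δ: Δ0=-1/2, Δ1=-1, Δ2=-3, Δ3=5/2
row 1: diag=8, rhs=-3; c'=1/4, d'=-3/8
row 2: denom=6−2·1/4=11/2; d'=(-12−2·-3/8)/(11/2)=-45/22
row 3: denom=6−1·2/11=64/11; d'=(33−1·-45/22)/(64/11)=771/128
back: M3=771/128
back: M2=-45/22−2/11·771/128=-201/64
back: M1=-3/8−1/4·-201/64=105/256
M: M0=0, M1=105/256, M2=-201/64, M3=771/128, M4=0
seg 0: a=3, c=M0/2=0, d=(M1−M0)/(6·2)=35/1024, b=Δ0−h0·(2M0+M1)/6=-163/256
seg 1: a=2, c=M1/2=105/512, d=(M2−M1)/(6·2)=-303/1024, b=Δ1−h1·(2M1+M2)/6=-29/128
seg 2: a=0, c=M2/2=-201/128, d=(M3−M2)/(6·1)=391/256, b=Δ2−h2·(2M2+M3)/6=-757/256
seg 3: a=-3, c=M3/2=771/256, d=(M4−M3)/(6·2)=-257/512, b=Δ3−h3·(2M3+M4)/6=-97/64
t_q=13/2 → seg 3, τ=3/2; S=-3+-97/64·τ+771/256·τ²+-257/512·τ³=-783/4096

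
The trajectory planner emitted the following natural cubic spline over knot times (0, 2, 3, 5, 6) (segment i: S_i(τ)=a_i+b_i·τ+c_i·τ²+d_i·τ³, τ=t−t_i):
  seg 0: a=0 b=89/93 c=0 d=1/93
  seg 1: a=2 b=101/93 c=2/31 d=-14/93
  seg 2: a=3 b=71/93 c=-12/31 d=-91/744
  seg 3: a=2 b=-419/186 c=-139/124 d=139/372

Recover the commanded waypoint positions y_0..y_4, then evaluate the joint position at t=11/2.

y_0 = S_0(0) = a_0 = 0
y_1 = S_1(0) = a_1 = 2
y_2 = S_2(0) = a_2 = 3
y_3 = S_3(0) = a_3 = 2
y_4 = S_3(1) = -1
t_q=11/2 is in segment 3 (τ=1/2); S_3(τ)=635/992

y_0=0 y_1=2 y_2=3 y_3=2 y_4=-1
S(11/2) = 635/992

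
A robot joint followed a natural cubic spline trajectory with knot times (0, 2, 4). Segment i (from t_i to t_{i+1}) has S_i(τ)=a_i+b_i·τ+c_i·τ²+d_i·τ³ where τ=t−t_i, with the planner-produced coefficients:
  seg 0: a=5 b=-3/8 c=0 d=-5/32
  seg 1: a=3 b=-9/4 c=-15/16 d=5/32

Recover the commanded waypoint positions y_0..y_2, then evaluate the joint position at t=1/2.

y_0 = S_0(0) = a_0 = 5
y_1 = S_1(0) = a_1 = 3
y_2 = S_1(2) = -4
t_q=1/2 is in segment 0 (τ=1/2); S_0(τ)=1227/256

y_0=5 y_1=3 y_2=-4
S(1/2) = 1227/256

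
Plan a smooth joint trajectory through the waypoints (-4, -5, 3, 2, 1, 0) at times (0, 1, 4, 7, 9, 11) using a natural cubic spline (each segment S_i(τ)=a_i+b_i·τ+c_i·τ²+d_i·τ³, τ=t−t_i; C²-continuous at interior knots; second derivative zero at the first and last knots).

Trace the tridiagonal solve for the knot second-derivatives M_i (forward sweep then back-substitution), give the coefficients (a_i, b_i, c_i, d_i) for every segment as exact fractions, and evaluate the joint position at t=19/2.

  seg 0: a=-4 b=-2447/1509 c=0 d=938/1509
  seg 1: a=-5 b=367/1509 c=938/503 d=-1595/4527
  seg 2: a=3 b=2896/1509 c=-657/503 d=838/4527
  seg 3: a=2 b=-1388/1509 c=181/503 d=-905/12072
  seg 4: a=1 b=-1147/3018 c=-181/2012 d=181/12072
S(19/2) = 25411/32192

Δ: Δ0=-1, Δ1=8/3, Δ2=-1/3, Δ3=-1/2, Δ4=-1/2
row 1: diag=8, rhs=22; c'=3/8, d'=11/4
row 2: denom=12−3·3/8=87/8; d'=(-18−3·11/4)/(87/8)=-70/29
row 3: denom=10−3·8/29=266/29; d'=(-1−3·-70/29)/(266/29)=181/266
row 4: denom=8−2·29/133=1006/133; d'=(0−2·181/266)/(1006/133)=-181/1006
back: M4=-181/1006
back: M3=181/266−29/133·-181/1006=362/503
back: M2=-70/29−8/29·362/503=-1314/503
back: M1=11/4−3/8·-1314/503=1876/503
M: M0=0, M1=1876/503, M2=-1314/503, M3=362/503, M4=-181/1006, M5=0
seg 0: a=-4, c=M0/2=0, d=(M1−M0)/(6·1)=938/1509, b=Δ0−h0·(2M0+M1)/6=-2447/1509
seg 1: a=-5, c=M1/2=938/503, d=(M2−M1)/(6·3)=-1595/4527, b=Δ1−h1·(2M1+M2)/6=367/1509
seg 2: a=3, c=M2/2=-657/503, d=(M3−M2)/(6·3)=838/4527, b=Δ2−h2·(2M2+M3)/6=2896/1509
seg 3: a=2, c=M3/2=181/503, d=(M4−M3)/(6·2)=-905/12072, b=Δ3−h3·(2M3+M4)/6=-1388/1509
seg 4: a=1, c=M4/2=-181/2012, d=(M5−M4)/(6·2)=181/12072, b=Δ4−h4·(2M4+M5)/6=-1147/3018
t_q=19/2 → seg 4, τ=1/2; S=1+-1147/3018·τ+-181/2012·τ²+181/12072·τ³=25411/32192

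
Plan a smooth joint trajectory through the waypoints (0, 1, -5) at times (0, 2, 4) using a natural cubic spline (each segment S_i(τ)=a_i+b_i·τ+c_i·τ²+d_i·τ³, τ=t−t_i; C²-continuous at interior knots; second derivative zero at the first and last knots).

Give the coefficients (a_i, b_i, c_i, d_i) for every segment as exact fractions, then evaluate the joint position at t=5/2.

  seg 0: a=0 b=11/8 c=0 d=-7/32
  seg 1: a=1 b=-5/4 c=-21/16 d=7/32
S(5/2) = 19/256

Δ: Δ0=1/2, Δ1=-3
row 1: diag=8, rhs=-21; c'=1/4, d'=-21/8
back: M1=-21/8
M: M0=0, M1=-21/8, M2=0
seg 0: a=0, c=M0/2=0, d=(M1−M0)/(6·2)=-7/32, b=Δ0−h0·(2M0+M1)/6=11/8
seg 1: a=1, c=M1/2=-21/16, d=(M2−M1)/(6·2)=7/32, b=Δ1−h1·(2M1+M2)/6=-5/4
t_q=5/2 → seg 1, τ=1/2; S=1+-5/4·τ+-21/16·τ²+7/32·τ³=19/256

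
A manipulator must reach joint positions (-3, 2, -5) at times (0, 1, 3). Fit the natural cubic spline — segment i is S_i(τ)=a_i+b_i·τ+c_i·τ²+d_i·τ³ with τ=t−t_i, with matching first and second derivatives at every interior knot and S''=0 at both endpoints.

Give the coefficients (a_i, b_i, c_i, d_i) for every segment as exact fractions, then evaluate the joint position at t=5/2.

  seg 0: a=-3 b=77/12 c=0 d=-17/12
  seg 1: a=2 b=13/6 c=-17/4 d=17/24
S(5/2) = -123/64

Δ: Δ0=5, Δ1=-7/2
row 1: diag=6, rhs=-51; c'=1/3, d'=-17/2
back: M1=-17/2
M: M0=0, M1=-17/2, M2=0
seg 0: a=-3, c=M0/2=0, d=(M1−M0)/(6·1)=-17/12, b=Δ0−h0·(2M0+M1)/6=77/12
seg 1: a=2, c=M1/2=-17/4, d=(M2−M1)/(6·2)=17/24, b=Δ1−h1·(2M1+M2)/6=13/6
t_q=5/2 → seg 1, τ=3/2; S=2+13/6·τ+-17/4·τ²+17/24·τ³=-123/64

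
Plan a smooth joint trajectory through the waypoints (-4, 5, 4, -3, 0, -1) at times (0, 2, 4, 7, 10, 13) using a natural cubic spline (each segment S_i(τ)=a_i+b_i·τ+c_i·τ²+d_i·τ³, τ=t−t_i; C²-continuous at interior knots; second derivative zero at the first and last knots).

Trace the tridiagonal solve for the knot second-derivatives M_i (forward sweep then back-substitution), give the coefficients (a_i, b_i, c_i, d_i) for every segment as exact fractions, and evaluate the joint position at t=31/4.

Δ: Δ0=9/2, Δ1=-1/2, Δ2=-7/3, Δ3=1, Δ4=-1/3
row 1: diag=8, rhs=-30; c'=1/4, d'=-15/4
row 2: denom=10−2·1/4=19/2; d'=(-11−2·-15/4)/(19/2)=-7/19
row 3: denom=12−3·6/19=210/19; d'=(20−3·-7/19)/(210/19)=401/210
row 4: denom=12−3·19/70=783/70; d'=(-8−3·401/210)/(783/70)=-961/783
back: M4=-961/783
back: M3=401/210−19/70·-961/783=1756/783
back: M2=-7/19−6/19·1756/783=-281/261
back: M1=-15/4−1/4·-281/261=-1817/522
M: M0=0, M1=-1817/522, M2=-281/261, M3=1756/783, M4=-961/783, M5=0
seg 0: a=-4, c=M0/2=0, d=(M1−M0)/(6·2)=-1817/6264, b=Δ0−h0·(2M0+M1)/6=4432/783
seg 1: a=5, c=M1/2=-1817/1044, d=(M2−M1)/(6·2)=1255/6264, b=Δ1−h1·(2M1+M2)/6=3413/1566
seg 2: a=4, c=M2/2=-281/522, d=(M3−M2)/(6·3)=2599/14094, b=Δ2−h2·(2M2+M3)/6=-1862/783
seg 3: a=-3, c=M3/2=878/783, d=(M4−M3)/(6·3)=-2717/14094, b=Δ3−h3·(2M3+M4)/6=-985/1566
seg 4: a=0, c=M4/2=-961/1566, d=(M5−M4)/(6·3)=961/14094, b=Δ4−h4·(2M4+M5)/6=700/783
t_q=31/4 → seg 3, τ=3/4; S=-3+-985/1566·τ+878/783·τ²+-2717/14094·τ³=-32543/11136

  seg 0: a=-4 b=4432/783 c=0 d=-1817/6264
  seg 1: a=5 b=3413/1566 c=-1817/1044 d=1255/6264
  seg 2: a=4 b=-1862/783 c=-281/522 d=2599/14094
  seg 3: a=-3 b=-985/1566 c=878/783 d=-2717/14094
  seg 4: a=0 b=700/783 c=-961/1566 d=961/14094
S(31/4) = -32543/11136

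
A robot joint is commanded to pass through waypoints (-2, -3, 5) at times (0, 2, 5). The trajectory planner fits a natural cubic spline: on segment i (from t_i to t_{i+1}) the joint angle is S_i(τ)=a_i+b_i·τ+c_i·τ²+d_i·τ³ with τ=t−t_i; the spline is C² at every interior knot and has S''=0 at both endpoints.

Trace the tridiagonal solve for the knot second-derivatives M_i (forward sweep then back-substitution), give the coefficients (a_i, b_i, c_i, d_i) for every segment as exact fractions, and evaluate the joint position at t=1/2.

  seg 0: a=-2 b=-17/15 c=0 d=19/120
  seg 1: a=-3 b=23/30 c=19/20 d=-19/180
S(1/2) = -163/64

Δ: Δ0=-1/2, Δ1=8/3
row 1: diag=10, rhs=19; c'=3/10, d'=19/10
back: M1=19/10
M: M0=0, M1=19/10, M2=0
seg 0: a=-2, c=M0/2=0, d=(M1−M0)/(6·2)=19/120, b=Δ0−h0·(2M0+M1)/6=-17/15
seg 1: a=-3, c=M1/2=19/20, d=(M2−M1)/(6·3)=-19/180, b=Δ1−h1·(2M1+M2)/6=23/30
t_q=1/2 → seg 0, τ=1/2; S=-2+-17/15·τ+0·τ²+19/120·τ³=-163/64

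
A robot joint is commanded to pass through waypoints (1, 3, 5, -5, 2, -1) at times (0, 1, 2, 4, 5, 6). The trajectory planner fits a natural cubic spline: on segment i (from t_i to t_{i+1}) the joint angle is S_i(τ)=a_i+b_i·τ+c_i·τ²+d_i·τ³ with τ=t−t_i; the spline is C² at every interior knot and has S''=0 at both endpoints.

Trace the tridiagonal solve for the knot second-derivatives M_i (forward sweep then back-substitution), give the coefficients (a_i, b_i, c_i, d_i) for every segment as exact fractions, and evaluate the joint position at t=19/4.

Δ: Δ0=2, Δ1=2, Δ2=-5, Δ3=7, Δ4=-3
row 1: diag=4, rhs=0; c'=1/4, d'=0
row 2: denom=6−1·1/4=23/4; d'=(-42−1·0)/(23/4)=-168/23
row 3: denom=6−2·8/23=122/23; d'=(72−2·-168/23)/(122/23)=996/61
row 4: denom=4−1·23/122=465/122; d'=(-60−1·996/61)/(465/122)=-3104/155
back: M4=-3104/155
back: M3=996/61−23/122·-3104/155=3116/155
back: M2=-168/23−8/23·3116/155=-2216/155
back: M1=0−1/4·-2216/155=554/155
M: M0=0, M1=554/155, M2=-2216/155, M3=3116/155, M4=-3104/155, M5=0
seg 0: a=1, c=M0/2=0, d=(M1−M0)/(6·1)=277/465, b=Δ0−h0·(2M0+M1)/6=653/465
seg 1: a=3, c=M1/2=277/155, d=(M2−M1)/(6·1)=-277/93, b=Δ1−h1·(2M1+M2)/6=1484/465
seg 2: a=5, c=M2/2=-1108/155, d=(M3−M2)/(6·2)=43/15, b=Δ2−h2·(2M2+M3)/6=-1009/465
seg 3: a=-5, c=M3/2=1558/155, d=(M4−M3)/(6·1)=-622/93, b=Δ3−h3·(2M3+M4)/6=1691/465
seg 4: a=2, c=M4/2=-1552/155, d=(M5−M4)/(6·1)=1552/465, b=Δ4−h4·(2M4+M5)/6=1709/465
t_q=19/4 → seg 3, τ=3/4; S=-5+1691/465·τ+1558/155·τ²+-622/93·τ³=2777/4960

  seg 0: a=1 b=653/465 c=0 d=277/465
  seg 1: a=3 b=1484/465 c=277/155 d=-277/93
  seg 2: a=5 b=-1009/465 c=-1108/155 d=43/15
  seg 3: a=-5 b=1691/465 c=1558/155 d=-622/93
  seg 4: a=2 b=1709/465 c=-1552/155 d=1552/465
S(19/4) = 2777/4960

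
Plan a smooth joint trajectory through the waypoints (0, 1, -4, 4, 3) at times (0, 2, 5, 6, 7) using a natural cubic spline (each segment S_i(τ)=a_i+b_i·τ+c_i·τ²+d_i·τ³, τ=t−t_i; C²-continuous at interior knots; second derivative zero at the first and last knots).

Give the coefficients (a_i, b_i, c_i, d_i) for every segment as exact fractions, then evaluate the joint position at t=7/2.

Δ: Δ0=1/2, Δ1=-5/3, Δ2=8, Δ3=-1
row 1: diag=10, rhs=-13; c'=3/10, d'=-13/10
row 2: denom=8−3·3/10=71/10; d'=(58−3·-13/10)/(71/10)=619/71
row 3: denom=4−1·10/71=274/71; d'=(-54−1·619/71)/(274/71)=-4453/274
back: M3=-4453/274
back: M2=619/71−10/71·-4453/274=1508/137
back: M1=-13/10−3/10·1508/137=-1261/274
M: M0=0, M1=-1261/274, M2=1508/137, M3=-4453/274, M4=0
seg 0: a=0, c=M0/2=0, d=(M1−M0)/(6·2)=-1261/3288, b=Δ0−h0·(2M0+M1)/6=836/411
seg 1: a=1, c=M1/2=-1261/548, d=(M2−M1)/(6·3)=4277/4932, b=Δ1−h1·(2M1+M2)/6=-2111/822
seg 2: a=-4, c=M2/2=754/137, d=(M3−M2)/(6·1)=-7469/1644, b=Δ2−h2·(2M2+M3)/6=11573/1644
seg 3: a=4, c=M3/2=-4453/548, d=(M4−M3)/(6·1)=4453/1644, b=Δ3−h3·(2M3+M4)/6=3631/822
t_q=7/2 → seg 1, τ=3/2; S=1+-2111/822·τ+-1261/548·τ²+4277/4932·τ³=-22371/4384

  seg 0: a=0 b=836/411 c=0 d=-1261/3288
  seg 1: a=1 b=-2111/822 c=-1261/548 d=4277/4932
  seg 2: a=-4 b=11573/1644 c=754/137 d=-7469/1644
  seg 3: a=4 b=3631/822 c=-4453/548 d=4453/1644
S(7/2) = -22371/4384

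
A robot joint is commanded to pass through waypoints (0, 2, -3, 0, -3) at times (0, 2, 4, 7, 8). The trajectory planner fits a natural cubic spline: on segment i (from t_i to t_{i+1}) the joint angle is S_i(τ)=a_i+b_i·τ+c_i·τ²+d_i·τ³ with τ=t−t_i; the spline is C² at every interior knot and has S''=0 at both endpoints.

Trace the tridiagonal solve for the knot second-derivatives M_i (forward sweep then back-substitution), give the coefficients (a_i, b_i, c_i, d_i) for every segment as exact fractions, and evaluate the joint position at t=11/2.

  seg 0: a=0 b=1193/536 c=0 d=-657/2144
  seg 1: a=2 b=-389/268 c=-1971/1072 d=1409/2144
  seg 2: a=-3 b=-493/536 c=141/67 d=-785/1608
  seg 3: a=0 b=-395/268 c=-1227/536 d=409/536
S(11/2) = -5541/4288

Δ: Δ0=1, Δ1=-5/2, Δ2=1, Δ3=-3
row 1: diag=8, rhs=-21; c'=1/4, d'=-21/8
row 2: denom=10−2·1/4=19/2; d'=(21−2·-21/8)/(19/2)=105/38
row 3: denom=8−3·6/19=134/19; d'=(-24−3·105/38)/(134/19)=-1227/268
back: M3=-1227/268
back: M2=105/38−6/19·-1227/268=282/67
back: M1=-21/8−1/4·282/67=-1971/536
M: M0=0, M1=-1971/536, M2=282/67, M3=-1227/268, M4=0
seg 0: a=0, c=M0/2=0, d=(M1−M0)/(6·2)=-657/2144, b=Δ0−h0·(2M0+M1)/6=1193/536
seg 1: a=2, c=M1/2=-1971/1072, d=(M2−M1)/(6·2)=1409/2144, b=Δ1−h1·(2M1+M2)/6=-389/268
seg 2: a=-3, c=M2/2=141/67, d=(M3−M2)/(6·3)=-785/1608, b=Δ2−h2·(2M2+M3)/6=-493/536
seg 3: a=0, c=M3/2=-1227/536, d=(M4−M3)/(6·1)=409/536, b=Δ3−h3·(2M3+M4)/6=-395/268
t_q=11/2 → seg 2, τ=3/2; S=-3+-493/536·τ+141/67·τ²+-785/1608·τ³=-5541/4288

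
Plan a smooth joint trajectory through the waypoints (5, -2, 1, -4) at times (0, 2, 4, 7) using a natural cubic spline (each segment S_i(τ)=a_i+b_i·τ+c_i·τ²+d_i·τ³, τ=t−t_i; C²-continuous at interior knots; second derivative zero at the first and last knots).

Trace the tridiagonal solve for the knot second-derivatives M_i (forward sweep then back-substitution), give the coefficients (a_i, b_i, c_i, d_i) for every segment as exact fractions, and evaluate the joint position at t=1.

Δ: Δ0=-7/2, Δ1=3/2, Δ2=-5/3
row 1: diag=8, rhs=30; c'=1/4, d'=15/4
row 2: denom=10−2·1/4=19/2; d'=(-19−2·15/4)/(19/2)=-53/19
back: M2=-53/19
back: M1=15/4−1/4·-53/19=169/38
M: M0=0, M1=169/38, M2=-53/19, M3=0
seg 0: a=5, c=M0/2=0, d=(M1−M0)/(6·2)=169/456, b=Δ0−h0·(2M0+M1)/6=-284/57
seg 1: a=-2, c=M1/2=169/76, d=(M2−M1)/(6·2)=-275/456, b=Δ1−h1·(2M1+M2)/6=-61/114
seg 2: a=1, c=M2/2=-53/38, d=(M3−M2)/(6·3)=53/342, b=Δ2−h2·(2M2+M3)/6=64/57
t_q=1 → seg 0, τ=1; S=5+-284/57·τ+0·τ²+169/456·τ³=59/152

  seg 0: a=5 b=-284/57 c=0 d=169/456
  seg 1: a=-2 b=-61/114 c=169/76 d=-275/456
  seg 2: a=1 b=64/57 c=-53/38 d=53/342
S(1) = 59/152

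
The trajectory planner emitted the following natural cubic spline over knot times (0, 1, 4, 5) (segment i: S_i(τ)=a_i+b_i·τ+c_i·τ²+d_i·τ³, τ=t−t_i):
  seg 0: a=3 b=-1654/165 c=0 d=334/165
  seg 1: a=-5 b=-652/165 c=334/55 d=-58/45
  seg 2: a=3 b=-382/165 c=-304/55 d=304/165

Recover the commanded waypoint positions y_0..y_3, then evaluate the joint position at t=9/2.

y_0 = S_0(0) = a_0 = 3
y_1 = S_1(0) = a_1 = -5
y_2 = S_2(0) = a_2 = 3
y_3 = S_2(1) = -3
t_q=9/2 is in segment 2 (τ=1/2); S_2(τ)=38/55

y_0=3 y_1=-5 y_2=3 y_3=-3
S(9/2) = 38/55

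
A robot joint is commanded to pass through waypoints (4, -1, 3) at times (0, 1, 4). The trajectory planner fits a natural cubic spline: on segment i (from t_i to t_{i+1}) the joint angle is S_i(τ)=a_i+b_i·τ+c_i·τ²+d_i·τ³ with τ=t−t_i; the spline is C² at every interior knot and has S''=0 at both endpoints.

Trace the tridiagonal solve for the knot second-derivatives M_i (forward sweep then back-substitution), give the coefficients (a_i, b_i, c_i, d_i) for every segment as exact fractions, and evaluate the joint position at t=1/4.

  seg 0: a=4 b=-139/24 c=0 d=19/24
  seg 1: a=-1 b=-41/12 c=19/8 d=-19/72
S(1/4) = 1313/512

Δ: Δ0=-5, Δ1=4/3
row 1: diag=8, rhs=38; c'=3/8, d'=19/4
back: M1=19/4
M: M0=0, M1=19/4, M2=0
seg 0: a=4, c=M0/2=0, d=(M1−M0)/(6·1)=19/24, b=Δ0−h0·(2M0+M1)/6=-139/24
seg 1: a=-1, c=M1/2=19/8, d=(M2−M1)/(6·3)=-19/72, b=Δ1−h1·(2M1+M2)/6=-41/12
t_q=1/4 → seg 0, τ=1/4; S=4+-139/24·τ+0·τ²+19/24·τ³=1313/512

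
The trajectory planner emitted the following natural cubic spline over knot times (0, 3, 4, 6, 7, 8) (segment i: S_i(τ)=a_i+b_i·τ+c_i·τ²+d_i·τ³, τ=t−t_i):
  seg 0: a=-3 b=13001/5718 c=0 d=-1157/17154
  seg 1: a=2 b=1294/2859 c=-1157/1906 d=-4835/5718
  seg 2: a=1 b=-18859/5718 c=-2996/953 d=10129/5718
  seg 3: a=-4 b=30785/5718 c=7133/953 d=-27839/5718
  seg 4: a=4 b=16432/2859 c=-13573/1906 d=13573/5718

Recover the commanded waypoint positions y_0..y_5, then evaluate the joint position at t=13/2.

y_0 = S_0(0) = a_0 = -3
y_1 = S_1(0) = a_1 = 2
y_2 = S_2(0) = a_2 = 1
y_3 = S_3(0) = a_3 = -4
y_4 = S_4(0) = a_4 = 4
y_5 = S_4(1) = 5
t_q=13/2 is in segment 3 (τ=1/2); S_3(τ)=-693/15248

y_0=-3 y_1=2 y_2=1 y_3=-4 y_4=4 y_5=5
S(13/2) = -693/15248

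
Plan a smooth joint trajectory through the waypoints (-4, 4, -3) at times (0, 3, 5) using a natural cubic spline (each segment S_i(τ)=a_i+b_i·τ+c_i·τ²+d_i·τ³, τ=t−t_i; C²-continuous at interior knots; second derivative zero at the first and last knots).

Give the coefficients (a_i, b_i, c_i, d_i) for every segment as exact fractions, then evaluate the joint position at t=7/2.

Δ: Δ0=8/3, Δ1=-7/2
row 1: diag=10, rhs=-37; c'=1/5, d'=-37/10
back: M1=-37/10
M: M0=0, M1=-37/10, M2=0
seg 0: a=-4, c=M0/2=0, d=(M1−M0)/(6·3)=-37/180, b=Δ0−h0·(2M0+M1)/6=271/60
seg 1: a=4, c=M1/2=-37/20, d=(M2−M1)/(6·2)=37/120, b=Δ1−h1·(2M1+M2)/6=-31/30
t_q=7/2 → seg 1, τ=1/2; S=4+-31/30·τ+-37/20·τ²+37/120·τ³=979/320

  seg 0: a=-4 b=271/60 c=0 d=-37/180
  seg 1: a=4 b=-31/30 c=-37/20 d=37/120
S(7/2) = 979/320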